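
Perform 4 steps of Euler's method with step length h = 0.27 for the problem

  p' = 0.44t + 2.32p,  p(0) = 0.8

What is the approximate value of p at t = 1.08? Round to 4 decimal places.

Euler: p_{n+1} = p_n + h·f(t_n, p_n).
t=0.000000, p=0.800000: f=1.856000 → p ← 0.800000 + 0.27·1.856000 = 1.301120
t=0.270000, p=1.301120: f=3.137398 → p ← 1.301120 + 0.27·3.137398 = 2.148218
t=0.540000, p=2.148218: f=5.221465 → p ← 2.148218 + 0.27·5.221465 = 3.558013
t=0.810000, p=3.558013: f=8.610990 → p ← 3.558013 + 0.27·8.610990 = 5.882980
p(1.08) ≈ 5.8830

5.8830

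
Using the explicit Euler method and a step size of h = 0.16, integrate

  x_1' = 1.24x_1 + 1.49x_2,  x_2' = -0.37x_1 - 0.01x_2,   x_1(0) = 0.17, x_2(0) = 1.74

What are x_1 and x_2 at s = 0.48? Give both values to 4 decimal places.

1.7841, 1.6168

Euler on (x_1,x_2): x_1_{n+1} = x_1_n + h·x_1', x_2_{n+1} = x_2_n + h·x_2'.
0.000000: (0.170000, 1.740000); f=(2.803400, -0.080300) → (0.618544, 1.727152)
0.160000: (0.618544, 1.727152); f=(3.340451, -0.246133) → (1.153016, 1.687771)
0.320000: (1.153016, 1.687771); f=(3.944518, -0.443494) → (1.784139, 1.616812)
(x_1(0.48), x_2(0.48)) ≈ (1.7841, 1.6168)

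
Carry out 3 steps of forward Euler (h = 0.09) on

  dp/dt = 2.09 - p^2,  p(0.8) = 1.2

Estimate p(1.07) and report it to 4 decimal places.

Euler: p_{n+1} = p_n + h·f(t_n, p_n).
t=0.800000, p=1.200000: f=0.650000 → p ← 1.200000 + 0.09·0.650000 = 1.258500
t=0.890000, p=1.258500: f=0.506178 → p ← 1.258500 + 0.09·0.506178 = 1.304056
t=0.980000, p=1.304056: f=0.389438 → p ← 1.304056 + 0.09·0.389438 = 1.339105
p(1.07) ≈ 1.3391

1.3391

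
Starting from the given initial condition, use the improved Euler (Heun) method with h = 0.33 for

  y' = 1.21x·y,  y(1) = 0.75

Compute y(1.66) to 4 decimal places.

Heun: k1 = f(x_n, y_n); k2 = f(x_n + h, y_n + h·k1); y_{n+1} = y_n + (h/2)·(k1 + k2).
x=1.000000, y=0.750000:
  k1 = f(1.000000, 0.750000) = 0.907500
  k2 = f(1.330000, 1.049475) = 1.688920
  y ← 0.750000 + (0.33/2)·(0.907500 + 1.688920) = 1.178409
x=1.330000, y=1.178409:
  k1 = f(1.330000, 1.178409) = 1.896414
  k2 = f(1.660000, 1.804226) = 3.623968
  y ← 1.178409 + (0.33/2)·(1.896414 + 3.623968) = 2.089272
y(1.66) ≈ 2.0893

2.0893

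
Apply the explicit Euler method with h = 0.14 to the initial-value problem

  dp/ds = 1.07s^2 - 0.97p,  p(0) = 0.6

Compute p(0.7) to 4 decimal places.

Euler: p_{n+1} = p_n + h·f(s_n, p_n).
s=0.000000, p=0.600000: f=-0.582000 → p ← 0.600000 + 0.14·(-0.582000) = 0.518520
s=0.140000, p=0.518520: f=-0.481992 → p ← 0.518520 + 0.14·(-0.481992) = 0.451041
s=0.280000, p=0.451041: f=-0.353622 → p ← 0.451041 + 0.14·(-0.353622) = 0.401534
s=0.420000, p=0.401534: f=-0.200740 → p ← 0.401534 + 0.14·(-0.200740) = 0.373430
s=0.560000, p=0.373430: f=-0.026675 → p ← 0.373430 + 0.14·(-0.026675) = 0.369696
p(0.7) ≈ 0.3697

0.3697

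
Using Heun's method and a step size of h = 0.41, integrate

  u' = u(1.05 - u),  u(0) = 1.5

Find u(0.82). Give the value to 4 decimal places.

1.2161

Heun: k1 = f(x_n, u_n); k2 = f(x_n + h, u_n + h·k1); u_{n+1} = u_n + (h/2)·(k1 + k2).
x=0.000000, u=1.500000:
  k1 = f(0.000000, 1.500000) = -0.675000
  k2 = f(0.410000, 1.223250) = -0.211928
  u ← 1.500000 + (0.41/2)·(-0.675000 + (-0.211928)) = 1.318180
x=0.410000, u=1.318180:
  k1 = f(0.410000, 1.318180) = -0.353509
  k2 = f(0.820000, 1.173241) = -0.144591
  u ← 1.318180 + (0.41/2)·(-0.353509 + (-0.144591)) = 1.216069
u(0.82) ≈ 1.2161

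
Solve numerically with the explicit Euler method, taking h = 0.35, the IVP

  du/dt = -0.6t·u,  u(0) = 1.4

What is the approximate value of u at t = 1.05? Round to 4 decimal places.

1.1064

Euler: u_{n+1} = u_n + h·f(t_n, u_n).
t=0.000000, u=1.400000: f=0.000000 → u ← 1.400000 + 0.35·0.000000 = 1.400000
t=0.350000, u=1.400000: f=-0.294000 → u ← 1.400000 + 0.35·(-0.294000) = 1.297100
t=0.700000, u=1.297100: f=-0.544782 → u ← 1.297100 + 0.35·(-0.544782) = 1.106426
u(1.05) ≈ 1.1064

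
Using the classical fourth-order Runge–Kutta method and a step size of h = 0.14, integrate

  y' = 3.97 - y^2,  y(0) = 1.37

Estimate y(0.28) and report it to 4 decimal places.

RK4: k1 = f(t_n, y_n); k2 = f(t_n + h/2, y_n + (h/2)·k1); k3 = f(t_n + h/2, y_n + (h/2)·k2); k4 = f(t_n + h, y_n + h·k3); y_{n+1} = y_n + (h/6)·(k1 + 2k2 + 2k3 + k4).
t=0.000000, y=1.370000:
  k1 = f(0.000000, 1.370000) = 2.093100
  k2 = f(0.070000, 1.516517) = 1.670176
  k3 = f(0.070000, 1.486912) = 1.759092
  k4 = f(0.140000, 1.616273) = 1.357662
  y ← 1.370000 + (0.14/6)·(k1 + 2k2 + 2k3 + k4) = 1.610550
t=0.140000, y=1.610550:
  k1 = f(0.140000, 1.610550) = 1.376128
  k2 = f(0.210000, 1.706879) = 1.056563
  k3 = f(0.210000, 1.684510) = 1.132427
  k4 = f(0.280000, 1.769090) = 0.840320
  y ← 1.610550 + (0.14/6)·(k1 + 2k2 + 2k3 + k4) = 1.764420
y(0.28) ≈ 1.7644

1.7644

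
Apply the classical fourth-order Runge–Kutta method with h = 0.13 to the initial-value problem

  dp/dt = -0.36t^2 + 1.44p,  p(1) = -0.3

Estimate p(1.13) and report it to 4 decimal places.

RK4: k1 = f(t_n, p_n); k2 = f(t_n + h/2, p_n + (h/2)·k1); k3 = f(t_n + h/2, p_n + (h/2)·k2); k4 = f(t_n + h, p_n + h·k3); p_{n+1} = p_n + (h/6)·(k1 + 2k2 + 2k3 + k4).
t=1.000000, p=-0.300000:
  k1 = f(1.000000, -0.300000) = -0.792000
  k2 = f(1.065000, -0.351480) = -0.914452
  k3 = f(1.065000, -0.359439) = -0.925914
  k4 = f(1.130000, -0.420369) = -1.065015
  p ← -0.300000 + (0.13/6)·(k1 + 2k2 + 2k3 + k4) = -0.419985
p(1.13) ≈ -0.4200

-0.4200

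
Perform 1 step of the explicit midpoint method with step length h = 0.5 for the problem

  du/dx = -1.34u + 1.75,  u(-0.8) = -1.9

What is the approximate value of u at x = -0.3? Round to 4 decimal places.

-0.4716

Midpoint: k1 = f(x_n, u_n); k2 = f(x_n + h/2, u_n + (h/2)·k1); u_{n+1} = u_n + h·k2.
x=-0.800000, u=-1.900000:
  k1 = f(-0.800000, -1.900000) = 4.296000
  k2 = f(-0.550000, -0.826000) = 2.856840
  u ← -1.900000 + 0.5·2.856840 = -0.471580
u(-0.3) ≈ -0.4716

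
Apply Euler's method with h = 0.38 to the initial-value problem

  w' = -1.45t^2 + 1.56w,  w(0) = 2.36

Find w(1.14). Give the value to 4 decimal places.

Euler: w_{n+1} = w_n + h·f(t_n, w_n).
t=0.000000, w=2.360000: f=3.681600 → w ← 2.360000 + 0.38·3.681600 = 3.759008
t=0.380000, w=3.759008: f=5.654672 → w ← 3.759008 + 0.38·5.654672 = 5.907784
t=0.760000, w=5.907784: f=8.378622 → w ← 5.907784 + 0.38·8.378622 = 9.091660
w(1.14) ≈ 9.0917

9.0917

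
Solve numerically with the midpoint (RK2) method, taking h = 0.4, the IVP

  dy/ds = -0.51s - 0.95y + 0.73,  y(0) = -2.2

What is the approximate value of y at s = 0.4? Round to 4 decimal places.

Midpoint: k1 = f(s_n, y_n); k2 = f(s_n + h/2, y_n + (h/2)·k1); y_{n+1} = y_n + h·k2.
s=0.000000, y=-2.200000:
  k1 = f(0.000000, -2.200000) = 2.820000
  k2 = f(0.200000, -1.636000) = 2.182200
  y ← -2.200000 + 0.4·2.182200 = -1.327120
y(0.4) ≈ -1.3271

-1.3271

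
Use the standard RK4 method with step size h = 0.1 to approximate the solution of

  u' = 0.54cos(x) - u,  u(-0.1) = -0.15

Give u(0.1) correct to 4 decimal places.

RK4: k1 = f(x_n, u_n); k2 = f(x_n + h/2, u_n + (h/2)·k1); k3 = f(x_n + h/2, u_n + (h/2)·k2); k4 = f(x_n + h, u_n + h·k3); u_{n+1} = u_n + (h/6)·(k1 + 2k2 + 2k3 + k4).
x=-0.100000, u=-0.150000:
  k1 = f(-0.100000, -0.150000) = 0.687302
  k2 = f(-0.050000, -0.115635) = 0.654960
  k3 = f(-0.050000, -0.117252) = 0.656577
  k4 = f(0.000000, -0.084342) = 0.624342
  u ← -0.150000 + (0.1/6)·(k1 + 2k2 + 2k3 + k4) = -0.084421
x=0.000000, u=-0.084421:
  k1 = f(0.000000, -0.084421) = 0.624421
  k2 = f(0.050000, -0.053200) = 0.592525
  k3 = f(0.050000, -0.054795) = 0.594120
  k4 = f(0.100000, -0.025009) = 0.562312
  u ← -0.084421 + (0.1/6)·(k1 + 2k2 + 2k3 + k4) = -0.025088
u(0.1) ≈ -0.0251

-0.0251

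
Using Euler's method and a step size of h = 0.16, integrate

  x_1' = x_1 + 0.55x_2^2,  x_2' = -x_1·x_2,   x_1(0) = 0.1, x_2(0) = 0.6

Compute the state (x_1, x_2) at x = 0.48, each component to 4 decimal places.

Euler on (x_1,x_2): x_1_{n+1} = x_1_n + h·x_1', x_2_{n+1} = x_2_n + h·x_2'.
0.000000: (0.100000, 0.600000); f=(0.298000, -0.060000) → (0.147680, 0.590400)
0.160000: (0.147680, 0.590400); f=(0.339395, -0.087190) → (0.201983, 0.576450)
0.320000: (0.201983, 0.576450); f=(0.384745, -0.116433) → (0.263542, 0.557820)
(x_1(0.48), x_2(0.48)) ≈ (0.2635, 0.5578)

0.2635, 0.5578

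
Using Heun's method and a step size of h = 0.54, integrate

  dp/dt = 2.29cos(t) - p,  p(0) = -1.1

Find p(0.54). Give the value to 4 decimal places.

Heun: k1 = f(t_n, p_n); k2 = f(t_n + h, p_n + h·k1); p_{n+1} = p_n + (h/2)·(k1 + k2).
t=0.000000, p=-1.100000:
  k1 = f(0.000000, -1.100000) = 3.390000
  k2 = f(0.540000, 0.730600) = 1.233553
  p ← -1.100000 + (0.54/2)·(3.390000 + 1.233553) = 0.148359
p(0.54) ≈ 0.1484

0.1484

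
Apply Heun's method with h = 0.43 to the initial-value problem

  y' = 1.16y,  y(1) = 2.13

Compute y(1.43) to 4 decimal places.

Heun: k1 = f(t_n, y_n); k2 = f(t_n + h, y_n + h·k1); y_{n+1} = y_n + (h/2)·(k1 + k2).
t=1.000000, y=2.130000:
  k1 = f(1.000000, 2.130000) = 2.470800
  k2 = f(1.430000, 3.192444) = 3.703235
  y ← 2.130000 + (0.43/2)·(2.470800 + 3.703235) = 3.457418
y(1.43) ≈ 3.4574

3.4574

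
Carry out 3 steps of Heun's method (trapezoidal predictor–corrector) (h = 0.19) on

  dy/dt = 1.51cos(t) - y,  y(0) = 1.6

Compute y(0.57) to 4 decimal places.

1.5182

Heun: k1 = f(t_n, y_n); k2 = f(t_n + h, y_n + h·k1); y_{n+1} = y_n + (h/2)·(k1 + k2).
t=0.000000, y=1.600000:
  k1 = f(0.000000, 1.600000) = -0.090000
  k2 = f(0.190000, 1.582900) = -0.100074
  y ← 1.600000 + (0.19/2)·(-0.090000 + (-0.100074)) = 1.581943
t=0.190000, y=1.581943:
  k1 = f(0.190000, 1.581943) = -0.099117
  k2 = f(0.380000, 1.563111) = -0.160827
  y ← 1.581943 + (0.19/2)·(-0.099117 + (-0.160827)) = 1.557248
t=0.380000, y=1.557248:
  k1 = f(0.380000, 1.557248) = -0.154965
  k2 = f(0.570000, 1.527805) = -0.256535
  y ← 1.557248 + (0.19/2)·(-0.154965 + (-0.256535)) = 1.518156
y(0.57) ≈ 1.5182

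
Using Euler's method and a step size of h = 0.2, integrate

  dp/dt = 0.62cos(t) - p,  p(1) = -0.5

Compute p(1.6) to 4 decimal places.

Euler: p_{n+1} = p_n + h·f(t_n, p_n).
t=1.000000, p=-0.500000: f=0.834987 → p ← -0.500000 + 0.2·0.834987 = -0.333003
t=1.200000, p=-0.333003: f=0.557664 → p ← -0.333003 + 0.2·0.557664 = -0.221470
t=1.400000, p=-0.221470: f=0.326849 → p ← -0.221470 + 0.2·0.326849 = -0.156100
p(1.6) ≈ -0.1561

-0.1561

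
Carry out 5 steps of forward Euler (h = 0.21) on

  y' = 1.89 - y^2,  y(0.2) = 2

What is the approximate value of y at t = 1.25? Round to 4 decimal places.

1.3798

Euler: y_{n+1} = y_n + h·f(t_n, y_n).
t=0.200000, y=2.000000: f=-2.110000 → y ← 2.000000 + 0.21·(-2.110000) = 1.556900
t=0.410000, y=1.556900: f=-0.533938 → y ← 1.556900 + 0.21·(-0.533938) = 1.444773
t=0.620000, y=1.444773: f=-0.197369 → y ← 1.444773 + 0.21·(-0.197369) = 1.403326
t=0.830000, y=1.403326: f=-0.079323 → y ← 1.403326 + 0.21·(-0.079323) = 1.386668
t=1.040000, y=1.386668: f=-0.032848 → y ← 1.386668 + 0.21·(-0.032848) = 1.379770
y(1.25) ≈ 1.3798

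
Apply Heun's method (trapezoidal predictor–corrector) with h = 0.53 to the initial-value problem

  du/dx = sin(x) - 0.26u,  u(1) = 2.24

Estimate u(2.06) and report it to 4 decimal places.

Heun: k1 = f(x_n, u_n); k2 = f(x_n + h, u_n + h·k1); u_{n+1} = u_n + (h/2)·(k1 + k2).
x=1.000000, u=2.240000:
  k1 = f(1.000000, 2.240000) = 0.259071
  k2 = f(1.530000, 2.377308) = 0.381068
  u ← 2.240000 + (0.53/2)·(0.259071 + 0.381068) = 2.409637
x=1.530000, u=2.409637:
  k1 = f(1.530000, 2.409637) = 0.372662
  k2 = f(2.060000, 2.607148) = 0.204849
  u ← 2.409637 + (0.53/2)·(0.372662 + 0.204849) = 2.562677
u(2.06) ≈ 2.5627

2.5627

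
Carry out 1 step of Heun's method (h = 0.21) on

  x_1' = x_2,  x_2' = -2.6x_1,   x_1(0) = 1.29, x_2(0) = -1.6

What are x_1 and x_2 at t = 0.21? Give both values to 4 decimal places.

0.8800, -2.2126

Heun on (x_1,x_2): k1 = f(t_n, state_n); k2 = f(t_n + h, state_n + h·k1); state_{n+1} = state_n + (h/2)·(k1 + k2).
0.000000: (1.290000, -1.600000)
  k1 = (-1.600000, -3.354000)
  predictor → (0.954000, -2.304340)
  k2 = (-2.304340, -2.480400)
  → (0.880044, -2.212612)
(x_1(0.21), x_2(0.21)) ≈ (0.8800, -2.2126)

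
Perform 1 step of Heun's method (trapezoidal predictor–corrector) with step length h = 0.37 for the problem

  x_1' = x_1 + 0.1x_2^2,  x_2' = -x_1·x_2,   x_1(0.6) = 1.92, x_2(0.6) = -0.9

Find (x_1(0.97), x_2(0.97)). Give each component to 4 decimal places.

Heun on (x_1,x_2): k1 = f(x_n, state_n); k2 = f(x_n + h, state_n + h·k1); state_{n+1} = state_n + (h/2)·(k1 + k2).
0.600000: (1.920000, -0.900000)
  k1 = (2.001000, 1.728000)
  predictor → (2.660370, -0.260640)
  k2 = (2.667163, 0.693399)
  → (2.783610, -0.452041)
(x_1(0.97), x_2(0.97)) ≈ (2.7836, -0.4520)

2.7836, -0.4520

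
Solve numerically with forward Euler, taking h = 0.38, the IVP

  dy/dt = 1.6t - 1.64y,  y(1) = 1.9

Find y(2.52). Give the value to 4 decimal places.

Euler: y_{n+1} = y_n + h·f(t_n, y_n).
t=1.000000, y=1.900000: f=-1.516000 → y ← 1.900000 + 0.38·(-1.516000) = 1.323920
t=1.380000, y=1.323920: f=0.036771 → y ← 1.323920 + 0.38·0.036771 = 1.337893
t=1.760000, y=1.337893: f=0.621855 → y ← 1.337893 + 0.38·0.621855 = 1.574198
t=2.140000, y=1.574198: f=0.842315 → y ← 1.574198 + 0.38·0.842315 = 1.894278
y(2.52) ≈ 1.8943

1.8943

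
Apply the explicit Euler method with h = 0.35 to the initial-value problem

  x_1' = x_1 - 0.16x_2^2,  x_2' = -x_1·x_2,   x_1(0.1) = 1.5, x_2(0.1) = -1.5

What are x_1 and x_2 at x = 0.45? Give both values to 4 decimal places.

Euler on (x_1,x_2): x_1_{n+1} = x_1_n + h·x_1', x_2_{n+1} = x_2_n + h·x_2'.
0.100000: (1.500000, -1.500000); f=(1.140000, 2.250000) → (1.899000, -0.712500)
(x_1(0.45), x_2(0.45)) ≈ (1.8990, -0.7125)

1.8990, -0.7125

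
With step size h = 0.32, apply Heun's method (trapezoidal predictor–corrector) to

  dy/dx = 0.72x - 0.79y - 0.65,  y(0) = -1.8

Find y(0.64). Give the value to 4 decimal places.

-1.2860

Heun: k1 = f(x_n, y_n); k2 = f(x_n + h, y_n + h·k1); y_{n+1} = y_n + (h/2)·(k1 + k2).
x=0.000000, y=-1.800000:
  k1 = f(0.000000, -1.800000) = 0.772000
  k2 = f(0.320000, -1.552960) = 0.807238
  y ← -1.800000 + (0.32/2)·(0.772000 + 0.807238) = -1.547322
x=0.320000, y=-1.547322:
  k1 = f(0.320000, -1.547322) = 0.802784
  k2 = f(0.640000, -1.290431) = 0.830240
  y ← -1.547322 + (0.32/2)·(0.802784 + 0.830240) = -1.286038
y(0.64) ≈ -1.2860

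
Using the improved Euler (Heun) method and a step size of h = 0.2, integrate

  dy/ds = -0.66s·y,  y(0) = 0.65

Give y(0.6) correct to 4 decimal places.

Heun: k1 = f(s_n, y_n); k2 = f(s_n + h, y_n + h·k1); y_{n+1} = y_n + (h/2)·(k1 + k2).
s=0.000000, y=0.650000:
  k1 = f(0.000000, 0.650000) = 0.000000
  k2 = f(0.200000, 0.650000) = -0.085800
  y ← 0.650000 + (0.2/2)·(0.000000 + (-0.085800)) = 0.641420
s=0.200000, y=0.641420:
  k1 = f(0.200000, 0.641420) = -0.084667
  k2 = f(0.400000, 0.624487) = -0.164864
  y ← 0.641420 + (0.2/2)·(-0.084667 + (-0.164864)) = 0.616467
s=0.400000, y=0.616467:
  k1 = f(0.400000, 0.616467) = -0.162747
  k2 = f(0.600000, 0.583917) = -0.231231
  y ← 0.616467 + (0.2/2)·(-0.162747 + (-0.231231)) = 0.577069
y(0.6) ≈ 0.5771

0.5771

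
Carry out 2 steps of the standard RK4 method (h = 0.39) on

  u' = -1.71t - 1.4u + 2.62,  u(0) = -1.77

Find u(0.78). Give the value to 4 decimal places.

0.2746

RK4: k1 = f(t_n, u_n); k2 = f(t_n + h/2, u_n + (h/2)·k1); k3 = f(t_n + h/2, u_n + (h/2)·k2); k4 = f(t_n + h, u_n + h·k3); u_{n+1} = u_n + (h/6)·(k1 + 2k2 + 2k3 + k4).
t=0.000000, u=-1.770000:
  k1 = f(0.000000, -1.770000) = 5.098000
  k2 = f(0.195000, -0.775890) = 3.372796
  k3 = f(0.195000, -1.112305) = 3.843777
  k4 = f(0.390000, -0.270927) = 2.332398
  u ← -1.770000 + (0.39/6)·(k1 + 2k2 + 2k3 + k4) = -0.348870
t=0.390000, u=-0.348870:
  k1 = f(0.390000, -0.348870) = 2.441518
  k2 = f(0.585000, 0.127226) = 1.441533
  k3 = f(0.585000, -0.067771) = 1.714529
  k4 = f(0.780000, 0.319797) = 0.838485
  u ← -0.348870 + (0.39/6)·(k1 + 2k2 + 2k3 + k4) = 0.274619
u(0.78) ≈ 0.2746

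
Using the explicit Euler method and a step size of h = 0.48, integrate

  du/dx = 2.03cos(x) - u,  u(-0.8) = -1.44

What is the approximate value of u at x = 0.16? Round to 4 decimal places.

Euler: u_{n+1} = u_n + h·f(x_n, u_n).
x=-0.800000, u=-1.440000: f=2.854315 → u ← -1.440000 + 0.48·2.854315 = -0.069929
x=-0.320000, u=-0.069929: f=1.996877 → u ← -0.069929 + 0.48·1.996877 = 0.888572
u(0.16) ≈ 0.8886

0.8886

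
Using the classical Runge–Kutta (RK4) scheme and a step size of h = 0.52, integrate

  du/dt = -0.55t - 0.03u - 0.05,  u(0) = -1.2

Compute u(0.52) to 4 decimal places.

-1.2812

RK4: k1 = f(t_n, u_n); k2 = f(t_n + h/2, u_n + (h/2)·k1); k3 = f(t_n + h/2, u_n + (h/2)·k2); k4 = f(t_n + h, u_n + h·k3); u_{n+1} = u_n + (h/6)·(k1 + 2k2 + 2k3 + k4).
t=0.000000, u=-1.200000:
  k1 = f(0.000000, -1.200000) = -0.014000
  k2 = f(0.260000, -1.203640) = -0.156891
  k3 = f(0.260000, -1.240792) = -0.155776
  k4 = f(0.520000, -1.281004) = -0.297570
  u ← -1.200000 + (0.52/6)·(k1 + 2k2 + 2k3 + k4) = -1.281198
u(0.52) ≈ -1.2812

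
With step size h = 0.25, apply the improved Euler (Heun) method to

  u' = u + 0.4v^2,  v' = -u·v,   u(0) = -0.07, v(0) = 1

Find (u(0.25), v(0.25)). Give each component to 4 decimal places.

0.0246, 1.0072

Heun on (u,v): k1 = f(x_n, state_n); k2 = f(x_n + h, state_n + h·k1); state_{n+1} = state_n + (h/2)·(k1 + k2).
0.000000: (-0.070000, 1.000000)
  k1 = (0.330000, 0.070000)
  predictor → (0.012500, 1.017500)
  k2 = (0.426623, -0.012719)
  → (0.024578, 1.007160)
(u(0.25), v(0.25)) ≈ (0.0246, 1.0072)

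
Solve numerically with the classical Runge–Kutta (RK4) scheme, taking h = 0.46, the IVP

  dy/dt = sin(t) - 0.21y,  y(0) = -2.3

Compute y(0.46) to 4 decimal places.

-1.9876

RK4: k1 = f(t_n, y_n); k2 = f(t_n + h/2, y_n + (h/2)·k1); k3 = f(t_n + h/2, y_n + (h/2)·k2); k4 = f(t_n + h, y_n + h·k3); y_{n+1} = y_n + (h/6)·(k1 + 2k2 + 2k3 + k4).
t=0.000000, y=-2.300000:
  k1 = f(0.000000, -2.300000) = 0.483000
  k2 = f(0.230000, -2.188910) = 0.687649
  k3 = f(0.230000, -2.141841) = 0.677764
  k4 = f(0.460000, -1.988229) = 0.861476
  y ← -2.300000 + (0.46/6)·(k1 + 2k2 + 2k3 + k4) = -1.987560
y(0.46) ≈ -1.9876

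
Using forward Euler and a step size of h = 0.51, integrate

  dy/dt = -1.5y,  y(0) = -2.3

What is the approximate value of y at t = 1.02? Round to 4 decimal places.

-0.1270

Euler: y_{n+1} = y_n + h·f(t_n, y_n).
t=0.000000, y=-2.300000: f=3.450000 → y ← -2.300000 + 0.51·3.450000 = -0.540500
t=0.510000, y=-0.540500: f=0.810750 → y ← -0.540500 + 0.51·0.810750 = -0.127018
y(1.02) ≈ -0.1270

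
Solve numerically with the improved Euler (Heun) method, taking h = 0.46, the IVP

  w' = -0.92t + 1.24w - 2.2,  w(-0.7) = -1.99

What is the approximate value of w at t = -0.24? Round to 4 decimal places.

-4.4661

Heun: k1 = f(t_n, w_n); k2 = f(t_n + h, w_n + h·k1); w_{n+1} = w_n + (h/2)·(k1 + k2).
t=-0.700000, w=-1.990000:
  k1 = f(-0.700000, -1.990000) = -4.023600
  k2 = f(-0.240000, -3.840856) = -6.741861
  w ← -1.990000 + (0.46/2)·(-4.023600 + (-6.741861)) = -4.466056
w(-0.24) ≈ -4.4661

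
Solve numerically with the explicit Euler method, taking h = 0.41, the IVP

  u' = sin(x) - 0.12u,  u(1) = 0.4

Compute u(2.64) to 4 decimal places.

1.6912

Euler: u_{n+1} = u_n + h·f(x_n, u_n).
x=1.000000, u=0.400000: f=0.793471 → u ← 0.400000 + 0.41·0.793471 = 0.725323
x=1.410000, u=0.725323: f=0.900061 → u ← 0.725323 + 0.41·0.900061 = 1.094348
x=1.820000, u=1.094348: f=0.837787 → u ← 1.094348 + 0.41·0.837787 = 1.437841
x=2.230000, u=1.437841: f=0.617939 → u ← 1.437841 + 0.41·0.617939 = 1.691196
u(2.64) ≈ 1.6912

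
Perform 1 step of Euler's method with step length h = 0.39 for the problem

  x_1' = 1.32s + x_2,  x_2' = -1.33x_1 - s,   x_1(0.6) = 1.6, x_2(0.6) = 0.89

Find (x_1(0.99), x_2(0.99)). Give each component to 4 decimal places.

2.2560, -0.1739

Euler on (x_1,x_2): x_1_{n+1} = x_1_n + h·x_1', x_2_{n+1} = x_2_n + h·x_2'.
0.600000: (1.600000, 0.890000); f=(1.682000, -2.728000) → (2.255980, -0.173920)
(x_1(0.99), x_2(0.99)) ≈ (2.2560, -0.1739)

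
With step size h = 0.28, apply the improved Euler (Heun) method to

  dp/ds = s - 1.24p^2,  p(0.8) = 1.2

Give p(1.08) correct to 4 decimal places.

1.0650

Heun: k1 = f(s_n, p_n); k2 = f(s_n + h, p_n + h·k1); p_{n+1} = p_n + (h/2)·(k1 + k2).
s=0.800000, p=1.200000:
  k1 = f(0.800000, 1.200000) = -0.985600
  k2 = f(1.080000, 0.924032) = 0.021244
  p ← 1.200000 + (0.28/2)·(-0.985600 + 0.021244) = 1.064990
p(1.08) ≈ 1.0650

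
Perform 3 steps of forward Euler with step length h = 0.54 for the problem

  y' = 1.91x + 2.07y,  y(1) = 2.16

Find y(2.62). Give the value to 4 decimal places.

Euler: y_{n+1} = y_n + h·f(x_n, y_n).
x=1.000000, y=2.160000: f=6.381200 → y ← 2.160000 + 0.54·6.381200 = 5.605848
x=1.540000, y=5.605848: f=14.545505 → y ← 5.605848 + 0.54·14.545505 = 13.460421
x=2.080000, y=13.460421: f=31.835871 → y ← 13.460421 + 0.54·31.835871 = 30.651791
y(2.62) ≈ 30.6518

30.6518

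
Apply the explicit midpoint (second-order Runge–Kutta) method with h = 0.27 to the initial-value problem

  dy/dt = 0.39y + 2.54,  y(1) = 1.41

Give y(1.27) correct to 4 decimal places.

2.2882

Midpoint: k1 = f(t_n, y_n); k2 = f(t_n + h/2, y_n + (h/2)·k1); y_{n+1} = y_n + h·k2.
t=1.000000, y=1.410000:
  k1 = f(1.000000, 1.410000) = 3.089900
  k2 = f(1.135000, 1.827136) = 3.252583
  y ← 1.410000 + 0.27·3.252583 = 2.288197
y(1.27) ≈ 2.2882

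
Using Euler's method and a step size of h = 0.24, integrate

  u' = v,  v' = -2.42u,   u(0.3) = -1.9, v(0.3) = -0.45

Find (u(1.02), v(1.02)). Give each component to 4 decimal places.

Euler on (u,v): u_{n+1} = u_n + h·u', v_{n+1} = v_n + h·v'.
0.300000: (-1.900000, -0.450000); f=(-0.450000, 4.598000) → (-2.008000, 0.653520)
0.540000: (-2.008000, 0.653520); f=(0.653520, 4.859360) → (-1.851155, 1.819766)
0.780000: (-1.851155, 1.819766); f=(1.819766, 4.479796) → (-1.414411, 2.894917)
(u(1.02), v(1.02)) ≈ (-1.4144, 2.8949)

-1.4144, 2.8949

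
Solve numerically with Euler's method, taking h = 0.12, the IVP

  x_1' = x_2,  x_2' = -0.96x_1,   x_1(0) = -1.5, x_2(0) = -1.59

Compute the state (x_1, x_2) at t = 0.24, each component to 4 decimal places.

Euler on (x_1,x_2): x_1_{n+1} = x_1_n + h·x_1', x_2_{n+1} = x_2_n + h·x_2'.
0.000000: (-1.500000, -1.590000); f=(-1.590000, 1.440000) → (-1.690800, -1.417200)
0.120000: (-1.690800, -1.417200); f=(-1.417200, 1.623168) → (-1.860864, -1.222420)
(x_1(0.24), x_2(0.24)) ≈ (-1.8609, -1.2224)

-1.8609, -1.2224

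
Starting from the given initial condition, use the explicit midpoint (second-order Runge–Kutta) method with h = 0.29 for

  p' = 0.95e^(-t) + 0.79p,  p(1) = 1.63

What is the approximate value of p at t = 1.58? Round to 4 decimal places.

Midpoint: k1 = f(t_n, p_n); k2 = f(t_n + h/2, p_n + (h/2)·k1); p_{n+1} = p_n + h·k2.
t=1.000000, p=1.630000:
  k1 = f(1.000000, 1.630000) = 1.637185
  k2 = f(1.145000, 1.867392) = 1.777552
  p ← 1.630000 + 0.29·1.777552 = 2.145490
t=1.290000, p=2.145490:
  k1 = f(1.290000, 2.145490) = 1.956444
  k2 = f(1.435000, 2.429175) = 2.145258
  p ← 2.145490 + 0.29·2.145258 = 2.767615
p(1.58) ≈ 2.7676

2.7676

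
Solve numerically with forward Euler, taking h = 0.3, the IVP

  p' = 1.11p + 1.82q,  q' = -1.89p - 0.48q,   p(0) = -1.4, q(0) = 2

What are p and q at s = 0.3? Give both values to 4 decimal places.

Euler on (p,q): p_{n+1} = p_n + h·p', q_{n+1} = q_n + h·q'.
0.000000: (-1.400000, 2.000000); f=(2.086000, 1.686000) → (-0.774200, 2.505800)
(p(0.3), q(0.3)) ≈ (-0.7742, 2.5058)

-0.7742, 2.5058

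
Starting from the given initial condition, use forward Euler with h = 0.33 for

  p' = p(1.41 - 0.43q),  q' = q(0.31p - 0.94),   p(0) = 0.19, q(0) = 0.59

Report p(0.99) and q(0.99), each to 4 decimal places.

0.5251, 0.2182

Euler on (p,q): p_{n+1} = p_n + h·p', q_{n+1} = q_n + h·q'.
0.000000: (0.190000, 0.590000); f=(0.219697, -0.519849) → (0.262500, 0.418450)
0.330000: (0.262500, 0.418450); f=(0.322892, -0.359291) → (0.369055, 0.299884)
0.660000: (0.369055, 0.299884); f=(0.472777, -0.247582) → (0.525071, 0.218182)
(p(0.99), q(0.99)) ≈ (0.5251, 0.2182)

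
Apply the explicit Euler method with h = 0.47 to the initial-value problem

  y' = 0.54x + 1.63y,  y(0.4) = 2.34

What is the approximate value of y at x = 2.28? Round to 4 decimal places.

Euler: y_{n+1} = y_n + h·f(x_n, y_n).
x=0.400000, y=2.340000: f=4.030200 → y ← 2.340000 + 0.47·4.030200 = 4.234194
x=0.870000, y=4.234194: f=7.371536 → y ← 4.234194 + 0.47·7.371536 = 7.698816
x=1.340000, y=7.698816: f=13.272670 → y ← 7.698816 + 0.47·13.272670 = 13.936971
x=1.810000, y=13.936971: f=23.694663 → y ← 13.936971 + 0.47·23.694663 = 25.073462
y(2.28) ≈ 25.0735

25.0735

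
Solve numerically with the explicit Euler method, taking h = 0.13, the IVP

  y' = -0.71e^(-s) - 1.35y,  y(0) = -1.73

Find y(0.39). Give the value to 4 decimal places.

Euler: y_{n+1} = y_n + h·f(s_n, y_n).
s=0.000000, y=-1.730000: f=1.625500 → y ← -1.730000 + 0.13·1.625500 = -1.518685
s=0.130000, y=-1.518685: f=1.426777 → y ← -1.518685 + 0.13·1.426777 = -1.333204
s=0.260000, y=-1.333204: f=1.252379 → y ← -1.333204 + 0.13·1.252379 = -1.170395
y(0.39) ≈ -1.1704

-1.1704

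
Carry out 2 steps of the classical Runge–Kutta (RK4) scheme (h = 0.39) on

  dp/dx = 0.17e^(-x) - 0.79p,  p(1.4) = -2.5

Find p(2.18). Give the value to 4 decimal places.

-1.3338

RK4: k1 = f(x_n, p_n); k2 = f(x_n + h/2, p_n + (h/2)·k1); k3 = f(x_n + h/2, p_n + (h/2)·k2); k4 = f(x_n + h, p_n + h·k3); p_{n+1} = p_n + (h/6)·(k1 + 2k2 + 2k3 + k4).
x=1.400000, p=-2.500000:
  k1 = f(1.400000, -2.500000) = 2.016921
  k2 = f(1.595000, -2.106700) = 1.698788
  k3 = f(1.595000, -2.168736) = 1.747796
  k4 = f(1.790000, -1.818359) = 1.464887
  p ← -2.500000 + (0.39/6)·(k1 + 2k2 + 2k3 + k4) = -1.825627
x=1.790000, p=-1.825627:
  k1 = f(1.790000, -1.825627) = 1.470628
  k2 = f(1.985000, -1.538854) = 1.239049
  k3 = f(1.985000, -1.584012) = 1.274724
  k4 = f(2.180000, -1.328484) = 1.068720
  p ← -1.825627 + (0.39/6)·(k1 + 2k2 + 2k3 + k4) = -1.333778
p(2.18) ≈ -1.3338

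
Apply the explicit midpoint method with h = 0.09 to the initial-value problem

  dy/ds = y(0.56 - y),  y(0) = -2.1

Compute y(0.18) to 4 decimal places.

-3.7473

Midpoint: k1 = f(s_n, y_n); k2 = f(s_n + h/2, y_n + (h/2)·k1); y_{n+1} = y_n + h·k2.
s=0.000000, y=-2.100000:
  k1 = f(0.000000, -2.100000) = -5.586000
  k2 = f(0.045000, -2.351370) = -6.845708
  y ← -2.100000 + 0.09·(-6.845708) = -2.716114
s=0.090000, y=-2.716114:
  k1 = f(0.090000, -2.716114) = -8.898297
  k2 = f(0.135000, -3.116537) = -11.458064
  y ← -2.716114 + 0.09·(-11.458064) = -3.747340
y(0.18) ≈ -3.7473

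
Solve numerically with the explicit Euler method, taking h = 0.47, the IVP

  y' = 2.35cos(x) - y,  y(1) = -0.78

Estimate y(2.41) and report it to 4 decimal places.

Euler: y_{n+1} = y_n + h·f(x_n, y_n).
x=1.000000, y=-0.780000: f=2.049710 → y ← -0.780000 + 0.47·2.049710 = 0.183364
x=1.470000, y=0.183364: f=0.053107 → y ← 0.183364 + 0.47·0.053107 = 0.208324
x=1.940000, y=0.208324: f=-1.056375 → y ← 0.208324 + 0.47·(-1.056375) = -0.288172
y(2.41) ≈ -0.2882

-0.2882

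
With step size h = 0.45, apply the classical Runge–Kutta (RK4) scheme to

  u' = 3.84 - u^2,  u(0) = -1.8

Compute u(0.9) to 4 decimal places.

0.3150

RK4: k1 = f(s_n, u_n); k2 = f(s_n + h/2, u_n + (h/2)·k1); k3 = f(s_n + h/2, u_n + (h/2)·k2); k4 = f(s_n + h, u_n + h·k3); u_{n+1} = u_n + (h/6)·(k1 + 2k2 + 2k3 + k4).
s=0.000000, u=-1.800000:
  k1 = f(0.000000, -1.800000) = 0.600000
  k2 = f(0.225000, -1.665000) = 1.067775
  k3 = f(0.225000, -1.559751) = 1.407178
  k4 = f(0.450000, -1.166770) = 2.478648
  u ← -1.800000 + (0.45/6)·(k1 + 2k2 + 2k3 + k4) = -1.197858
s=0.450000, u=-1.197858:
  k1 = f(0.450000, -1.197858) = 2.405135
  k2 = f(0.675000, -0.656703) = 3.408741
  k3 = f(0.675000, -0.430892) = 3.654332
  k4 = f(0.900000, 0.446591) = 3.640556
  u ← -1.197858 + (0.45/6)·(k1 + 2k2 + 2k3 + k4) = 0.315029
u(0.9) ≈ 0.3150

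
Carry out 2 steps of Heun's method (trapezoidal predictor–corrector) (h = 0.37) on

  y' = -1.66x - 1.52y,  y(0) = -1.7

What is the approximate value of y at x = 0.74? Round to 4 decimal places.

Heun: k1 = f(x_n, y_n); k2 = f(x_n + h, y_n + h·k1); y_{n+1} = y_n + (h/2)·(k1 + k2).
x=0.000000, y=-1.700000:
  k1 = f(0.000000, -1.700000) = 2.584000
  k2 = f(0.370000, -0.743920) = 0.516558
  y ← -1.700000 + (0.37/2)·(2.584000 + 0.516558) = -1.126397
x=0.370000, y=-1.126397:
  k1 = f(0.370000, -1.126397) = 1.097923
  k2 = f(0.740000, -0.720165) = -0.133749
  y ← -1.126397 + (0.37/2)·(1.097923 + (-0.133749)) = -0.948024
y(0.74) ≈ -0.9480

-0.9480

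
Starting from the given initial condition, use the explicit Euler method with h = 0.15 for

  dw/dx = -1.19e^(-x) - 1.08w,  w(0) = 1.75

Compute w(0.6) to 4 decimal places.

Euler: w_{n+1} = w_n + h·f(x_n, w_n).
x=0.000000, w=1.750000: f=-3.080000 → w ← 1.750000 + 0.15·(-3.080000) = 1.288000
x=0.150000, w=1.288000: f=-2.415282 → w ← 1.288000 + 0.15·(-2.415282) = 0.925708
x=0.300000, w=0.925708: f=-1.881338 → w ← 0.925708 + 0.15·(-1.881338) = 0.643507
x=0.450000, w=0.643507: f=-1.453765 → w ← 0.643507 + 0.15·(-1.453765) = 0.425442
w(0.6) ≈ 0.4254

0.4254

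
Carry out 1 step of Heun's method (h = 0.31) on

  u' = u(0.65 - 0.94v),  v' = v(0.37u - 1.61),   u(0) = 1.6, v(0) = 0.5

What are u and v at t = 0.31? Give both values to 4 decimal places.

1.7306, 0.3689

Heun on (u,v): k1 = f(t_n, state_n); k2 = f(t_n + h, state_n + h·k1); state_{n+1} = state_n + (h/2)·(k1 + k2).
0.000000: (1.600000, 0.500000)
  k1 = (0.288000, -0.509000)
  predictor → (1.689280, 0.342210)
  k2 = (0.554629, -0.337065)
  → (1.730607, 0.368860)
(u(0.31), v(0.31)) ≈ (1.7306, 0.3689)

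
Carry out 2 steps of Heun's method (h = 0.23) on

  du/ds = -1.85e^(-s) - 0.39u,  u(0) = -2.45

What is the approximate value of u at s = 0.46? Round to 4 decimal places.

Heun: k1 = f(s_n, u_n); k2 = f(s_n + h, u_n + h·k1); u_{n+1} = u_n + (h/2)·(k1 + k2).
s=0.000000, u=-2.450000:
  k1 = f(0.000000, -2.450000) = -0.894500
  k2 = f(0.230000, -2.655735) = -0.434151
  u ← -2.450000 + (0.23/2)·(-0.894500 + (-0.434151)) = -2.602795
s=0.230000, u=-2.602795:
  k1 = f(0.230000, -2.602795) = -0.454797
  k2 = f(0.460000, -2.707398) = -0.111989
  u ← -2.602795 + (0.23/2)·(-0.454797 + (-0.111989)) = -2.667975
u(0.46) ≈ -2.6680

-2.6680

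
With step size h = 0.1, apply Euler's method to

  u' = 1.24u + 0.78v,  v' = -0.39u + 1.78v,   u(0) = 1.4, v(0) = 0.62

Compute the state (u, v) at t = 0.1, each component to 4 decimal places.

1.6220, 0.6758

Euler on (u,v): u_{n+1} = u_n + h·u', v_{n+1} = v_n + h·v'.
0.000000: (1.400000, 0.620000); f=(2.219600, 0.557600) → (1.621960, 0.675760)
(u(0.1), v(0.1)) ≈ (1.6220, 0.6758)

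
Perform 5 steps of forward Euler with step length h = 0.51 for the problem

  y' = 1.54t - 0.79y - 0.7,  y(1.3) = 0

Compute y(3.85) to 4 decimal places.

Euler: y_{n+1} = y_n + h·f(t_n, y_n).
t=1.300000, y=0.000000: f=1.302000 → y ← 0.000000 + 0.51·1.302000 = 0.664020
t=1.810000, y=0.664020: f=1.562824 → y ← 0.664020 + 0.51·1.562824 = 1.461060
t=2.320000, y=1.461060: f=1.718562 → y ← 1.461060 + 0.51·1.718562 = 2.337527
t=2.830000, y=2.337527: f=1.811554 → y ← 2.337527 + 0.51·1.811554 = 3.261419
t=3.340000, y=3.261419: f=1.867079 → y ← 3.261419 + 0.51·1.867079 = 4.213630
y(3.85) ≈ 4.2136

4.2136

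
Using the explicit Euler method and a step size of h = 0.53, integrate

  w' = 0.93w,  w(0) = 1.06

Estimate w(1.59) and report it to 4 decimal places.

3.5269

Euler: w_{n+1} = w_n + h·f(s_n, w_n).
s=0.000000, w=1.060000: f=0.985800 → w ← 1.060000 + 0.53·0.985800 = 1.582474
s=0.530000, w=1.582474: f=1.471701 → w ← 1.582474 + 0.53·1.471701 = 2.362475
s=1.060000, w=2.362475: f=2.197102 → w ← 2.362475 + 0.53·2.197102 = 3.526940
w(1.59) ≈ 3.5269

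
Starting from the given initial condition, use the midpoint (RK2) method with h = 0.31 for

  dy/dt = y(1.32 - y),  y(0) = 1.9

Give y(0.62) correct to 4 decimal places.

1.5495

Midpoint: k1 = f(t_n, y_n); k2 = f(t_n + h/2, y_n + (h/2)·k1); y_{n+1} = y_n + h·k2.
t=0.000000, y=1.900000:
  k1 = f(0.000000, 1.900000) = -1.102000
  k2 = f(0.155000, 1.729190) = -0.707567
  y ← 1.900000 + 0.31·(-0.707567) = 1.680654
t=0.310000, y=1.680654:
  k1 = f(0.310000, 1.680654) = -0.606135
  k2 = f(0.465000, 1.586703) = -0.423179
  y ← 1.680654 + 0.31·(-0.423179) = 1.549469
y(0.62) ≈ 1.5495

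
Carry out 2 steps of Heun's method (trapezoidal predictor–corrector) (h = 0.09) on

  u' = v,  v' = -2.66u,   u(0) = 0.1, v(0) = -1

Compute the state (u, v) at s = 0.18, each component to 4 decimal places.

-0.0824, -1.0044

Heun on (u,v): k1 = f(s_n, state_n); k2 = f(s_n + h, state_n + h·k1); state_{n+1} = state_n + (h/2)·(k1 + k2).
0.000000: (0.100000, -1.000000)
  k1 = (-1.000000, -0.266000)
  predictor → (0.010000, -1.023940)
  k2 = (-1.023940, -0.026600)
  → (0.008923, -1.013167)
0.090000: (0.008923, -1.013167)
  k1 = (-1.013167, -0.023734)
  predictor → (-0.082262, -1.015303)
  k2 = (-1.015303, 0.218818)
  → (-0.082358, -1.004388)
(u(0.18), v(0.18)) ≈ (-0.0824, -1.0044)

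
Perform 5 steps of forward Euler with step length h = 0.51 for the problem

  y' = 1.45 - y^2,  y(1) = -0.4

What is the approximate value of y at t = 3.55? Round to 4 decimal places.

1.2055

Euler: y_{n+1} = y_n + h·f(t_n, y_n).
t=1.000000, y=-0.400000: f=1.290000 → y ← -0.400000 + 0.51·1.290000 = 0.257900
t=1.510000, y=0.257900: f=1.383488 → y ← 0.257900 + 0.51·1.383488 = 0.963479
t=2.020000, y=0.963479: f=0.521709 → y ← 0.963479 + 0.51·0.521709 = 1.229550
t=2.530000, y=1.229550: f=-0.061794 → y ← 1.229550 + 0.51·(-0.061794) = 1.198035
t=3.040000, y=1.198035: f=0.014711 → y ← 1.198035 + 0.51·0.014711 = 1.205538
y(3.55) ≈ 1.2055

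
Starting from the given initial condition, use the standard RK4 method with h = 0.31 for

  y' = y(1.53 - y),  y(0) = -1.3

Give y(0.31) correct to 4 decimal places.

RK4: k1 = f(t_n, y_n); k2 = f(t_n + h/2, y_n + (h/2)·k1); k3 = f(t_n + h/2, y_n + (h/2)·k2); k4 = f(t_n + h, y_n + h·k3); y_{n+1} = y_n + (h/6)·(k1 + 2k2 + 2k3 + k4).
t=0.000000, y=-1.300000:
  k1 = f(0.000000, -1.300000) = -3.679000
  k2 = f(0.155000, -1.870245) = -6.359291
  k3 = f(0.155000, -2.285690) = -8.721485
  k4 = f(0.310000, -4.003660) = -22.154897
  y ← -1.300000 + (0.31/6)·(k1 + 2k2 + 2k3 + k4) = -4.193098
y(0.31) ≈ -4.1931

-4.1931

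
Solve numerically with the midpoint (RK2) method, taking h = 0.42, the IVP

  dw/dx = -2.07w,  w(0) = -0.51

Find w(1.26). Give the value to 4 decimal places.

Midpoint: k1 = f(x_n, w_n); k2 = f(x_n + h/2, w_n + (h/2)·k1); w_{n+1} = w_n + h·k2.
x=0.000000, w=-0.510000:
  k1 = f(0.000000, -0.510000) = 1.055700
  k2 = f(0.210000, -0.288303) = 0.596787
  w ← -0.510000 + 0.42·0.596787 = -0.259349
x=0.420000, w=-0.259349:
  k1 = f(0.420000, -0.259349) = 0.536853
  k2 = f(0.630000, -0.146610) = 0.303483
  w ← -0.259349 + 0.42·0.303483 = -0.131886
x=0.840000, w=-0.131886:
  k1 = f(0.840000, -0.131886) = 0.273005
  k2 = f(1.050000, -0.074555) = 0.154330
  w ← -0.131886 + 0.42·0.154330 = -0.067068
w(1.26) ≈ -0.0671

-0.0671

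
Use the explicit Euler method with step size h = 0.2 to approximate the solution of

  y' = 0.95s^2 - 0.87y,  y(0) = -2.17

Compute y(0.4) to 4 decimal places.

Euler: y_{n+1} = y_n + h·f(s_n, y_n).
s=0.000000, y=-2.170000: f=1.887900 → y ← -2.170000 + 0.2·1.887900 = -1.792420
s=0.200000, y=-1.792420: f=1.597405 → y ← -1.792420 + 0.2·1.597405 = -1.472939
y(0.4) ≈ -1.4729

-1.4729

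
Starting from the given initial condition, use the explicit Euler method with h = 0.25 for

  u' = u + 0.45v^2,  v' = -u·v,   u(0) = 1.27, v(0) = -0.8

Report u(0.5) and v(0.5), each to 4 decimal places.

Euler on (u,v): u_{n+1} = u_n + h·u', v_{n+1} = v_n + h·v'.
0.000000: (1.270000, -0.800000); f=(1.558000, 1.016000) → (1.659500, -0.546000)
0.250000: (1.659500, -0.546000); f=(1.793652, 0.906087) → (2.107913, -0.319478)
(u(0.5), v(0.5)) ≈ (2.1079, -0.3195)

2.1079, -0.3195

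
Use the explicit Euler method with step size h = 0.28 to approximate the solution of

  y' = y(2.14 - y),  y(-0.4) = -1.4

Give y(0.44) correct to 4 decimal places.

-22.9318

Euler: y_{n+1} = y_n + h·f(x_n, y_n).
x=-0.400000, y=-1.400000: f=-4.956000 → y ← -1.400000 + 0.28·(-4.956000) = -2.787680
x=-0.120000, y=-2.787680: f=-13.736795 → y ← -2.787680 + 0.28·(-13.736795) = -6.633983
x=0.160000, y=-6.633983: f=-58.206448 → y ← -6.633983 + 0.28·(-58.206448) = -22.931788
y(0.44) ≈ -22.9318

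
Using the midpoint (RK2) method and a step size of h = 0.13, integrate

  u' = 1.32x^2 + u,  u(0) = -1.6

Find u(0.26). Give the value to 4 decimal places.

Midpoint: k1 = f(x_n, u_n); k2 = f(x_n + h/2, u_n + (h/2)·k1); u_{n+1} = u_n + h·k2.
x=0.000000, u=-1.600000:
  k1 = f(0.000000, -1.600000) = -1.600000
  k2 = f(0.065000, -1.704000) = -1.698423
  u ← -1.600000 + 0.13·(-1.698423) = -1.820795
x=0.130000, u=-1.820795:
  k1 = f(0.130000, -1.820795) = -1.798487
  k2 = f(0.195000, -1.937697) = -1.887504
  u ← -1.820795 + 0.13·(-1.887504) = -2.066170
u(0.26) ≈ -2.0662

-2.0662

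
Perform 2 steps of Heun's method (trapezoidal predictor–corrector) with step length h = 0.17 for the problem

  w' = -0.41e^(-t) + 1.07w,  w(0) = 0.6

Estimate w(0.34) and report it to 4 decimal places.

Heun: k1 = f(t_n, w_n); k2 = f(t_n + h, w_n + h·k1); w_{n+1} = w_n + (h/2)·(k1 + k2).
t=0.000000, w=0.600000:
  k1 = f(0.000000, 0.600000) = 0.232000
  k2 = f(0.170000, 0.639440) = 0.338298
  w ← 0.600000 + (0.17/2)·(0.232000 + 0.338298) = 0.648475
t=0.170000, w=0.648475:
  k1 = f(0.170000, 0.648475) = 0.347966
  k2 = f(0.340000, 0.707630) = 0.465338
  w ← 0.648475 + (0.17/2)·(0.347966 + 0.465338) = 0.717606
w(0.34) ≈ 0.7176

0.7176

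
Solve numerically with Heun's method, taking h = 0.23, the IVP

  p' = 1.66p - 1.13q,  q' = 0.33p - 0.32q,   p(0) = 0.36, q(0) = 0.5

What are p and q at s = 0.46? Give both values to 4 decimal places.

Heun on (p,q): k1 = f(s_n, state_n); k2 = f(s_n + h, state_n + h·k1); state_{n+1} = state_n + (h/2)·(k1 + k2).
0.000000: (0.360000, 0.500000)
  k1 = (0.032600, -0.041200)
  predictor → (0.367498, 0.490524)
  k2 = (0.055755, -0.035693)
  → (0.370161, 0.491157)
0.230000: (0.370161, 0.491157)
  k1 = (0.059459, -0.035017)
  predictor → (0.383836, 0.483103)
  k2 = (0.091262, -0.027927)
  → (0.387494, 0.483919)
(p(0.46), q(0.46)) ≈ (0.3875, 0.4839)

0.3875, 0.4839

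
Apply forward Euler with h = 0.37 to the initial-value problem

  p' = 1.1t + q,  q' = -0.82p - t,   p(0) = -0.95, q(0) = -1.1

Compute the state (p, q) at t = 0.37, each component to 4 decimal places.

-1.3570, -0.8118

Euler on (p,q): p_{n+1} = p_n + h·p', q_{n+1} = q_n + h·q'.
0.000000: (-0.950000, -1.100000); f=(-1.100000, 0.779000) → (-1.357000, -0.811770)
(p(0.37), q(0.37)) ≈ (-1.3570, -0.8118)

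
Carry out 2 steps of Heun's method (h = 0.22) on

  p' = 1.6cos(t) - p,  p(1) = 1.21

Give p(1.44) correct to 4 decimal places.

Heun: k1 = f(t_n, p_n); k2 = f(t_n + h, p_n + h·k1); p_{n+1} = p_n + (h/2)·(k1 + k2).
t=1.000000, p=1.210000:
  k1 = f(1.000000, 1.210000) = -0.345516
  k2 = f(1.220000, 1.133986) = -0.584153
  p ← 1.210000 + (0.22/2)·(-0.345516 + (-0.584153)) = 1.107736
t=1.220000, p=1.107736:
  k1 = f(1.220000, 1.107736) = -0.557903
  k2 = f(1.440000, 0.984998) = -0.776320
  p ← 1.107736 + (0.22/2)·(-0.557903 + (-0.776320)) = 0.960972
p(1.44) ≈ 0.9610

0.9610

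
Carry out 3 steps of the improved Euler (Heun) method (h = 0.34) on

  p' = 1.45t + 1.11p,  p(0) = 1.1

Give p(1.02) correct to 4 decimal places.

4.4121

Heun: k1 = f(t_n, p_n); k2 = f(t_n + h, p_n + h·k1); p_{n+1} = p_n + (h/2)·(k1 + k2).
t=0.000000, p=1.100000:
  k1 = f(0.000000, 1.100000) = 1.221000
  k2 = f(0.340000, 1.515140) = 2.174805
  p ← 1.100000 + (0.34/2)·(1.221000 + 2.174805) = 1.677287
t=0.340000, p=1.677287:
  k1 = f(0.340000, 1.677287) = 2.354788
  k2 = f(0.680000, 2.477915) = 3.736486
  p ← 1.677287 + (0.34/2)·(2.354788 + 3.736486) = 2.712804
t=0.680000, p=2.712804:
  k1 = f(0.680000, 2.712804) = 3.997212
  k2 = f(1.020000, 4.071856) = 5.998760
  p ← 2.712804 + (0.34/2)·(3.997212 + 5.998760) = 4.412119
p(1.02) ≈ 4.4121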